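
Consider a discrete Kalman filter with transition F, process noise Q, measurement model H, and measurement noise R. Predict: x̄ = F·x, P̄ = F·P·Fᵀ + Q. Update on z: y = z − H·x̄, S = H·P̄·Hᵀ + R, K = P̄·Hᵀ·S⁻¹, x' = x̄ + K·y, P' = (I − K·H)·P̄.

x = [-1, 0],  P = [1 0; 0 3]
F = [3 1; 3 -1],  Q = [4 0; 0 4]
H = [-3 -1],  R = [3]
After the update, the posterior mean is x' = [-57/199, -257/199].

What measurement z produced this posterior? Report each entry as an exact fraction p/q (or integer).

x̄ = F·x = [-3, -3]
P̄ = F·P·Fᵀ + Q = [16 6; 6 16]
S = H·P̄·Hᵀ + R = [199]
K = P̄·Hᵀ·S⁻¹ = [-54/199; -34/199]
x' − x̄ = [540/199, 340/199] = K·y
y = (KᵀK)⁻¹·Kᵀ·(x' − x̄) = [-10]
z = y + H·x̄ = [-10] + [12] = [2]

z = [2]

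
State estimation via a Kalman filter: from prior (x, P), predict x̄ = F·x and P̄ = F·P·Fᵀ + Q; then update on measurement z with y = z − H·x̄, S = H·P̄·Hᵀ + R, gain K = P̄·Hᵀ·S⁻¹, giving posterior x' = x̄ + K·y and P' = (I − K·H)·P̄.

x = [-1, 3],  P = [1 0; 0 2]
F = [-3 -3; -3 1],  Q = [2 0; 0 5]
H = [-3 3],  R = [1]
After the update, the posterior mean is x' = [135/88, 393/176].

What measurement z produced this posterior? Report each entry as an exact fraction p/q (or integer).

x̄ = F·x = [-6, 6]
P̄ = F·P·Fᵀ + Q = [29 3; 3 16]
S = H·P̄·Hᵀ + R = [352]
K = P̄·Hᵀ·S⁻¹ = [-39/176; 39/352]
x' − x̄ = [663/88, -663/176] = K·y
y = (KᵀK)⁻¹·Kᵀ·(x' − x̄) = [-34]
z = y + H·x̄ = [-34] + [36] = [2]

z = [2]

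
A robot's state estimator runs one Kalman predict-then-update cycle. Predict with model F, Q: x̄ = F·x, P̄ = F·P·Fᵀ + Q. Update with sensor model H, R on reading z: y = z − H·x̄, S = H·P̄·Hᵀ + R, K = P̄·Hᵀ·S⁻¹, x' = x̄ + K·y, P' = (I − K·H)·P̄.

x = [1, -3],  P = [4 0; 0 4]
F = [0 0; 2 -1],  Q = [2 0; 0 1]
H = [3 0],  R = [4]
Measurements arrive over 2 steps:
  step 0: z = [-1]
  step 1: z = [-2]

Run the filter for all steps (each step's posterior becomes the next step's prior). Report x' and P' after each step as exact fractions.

step 0: x' = [-3/11, 5], P' = [4/11 0; 0 21]
step 1: x' = [-6/11, -61/11], P' = [4/11 0; 0 258/11]

step 0: x̄ = F·x = [0, 5]
step 0: P̄ = F·P·Fᵀ + Q = [2 0; 0 21]
step 0: y = z − H·x̄ = [-1]
step 0: S = H·P̄·Hᵀ + R = [22]
step 0: K = P̄·Hᵀ·S⁻¹ = [3/11; 0]
step 0: x' = x̄ + K·y = [-3/11, 5]
step 0: P' = (I − K·H)·P̄ = [4/11 0; 0 21]
step 1: x̄ = F·x = [0, -61/11]
step 1: P̄ = F·P·Fᵀ + Q = [2 0; 0 258/11]
step 1: y = z − H·x̄ = [-2]
step 1: S = H·P̄·Hᵀ + R = [22]
step 1: K = P̄·Hᵀ·S⁻¹ = [3/11; 0]
step 1: x' = x̄ + K·y = [-6/11, -61/11]
step 1: P' = (I − K·H)·P̄ = [4/11 0; 0 258/11]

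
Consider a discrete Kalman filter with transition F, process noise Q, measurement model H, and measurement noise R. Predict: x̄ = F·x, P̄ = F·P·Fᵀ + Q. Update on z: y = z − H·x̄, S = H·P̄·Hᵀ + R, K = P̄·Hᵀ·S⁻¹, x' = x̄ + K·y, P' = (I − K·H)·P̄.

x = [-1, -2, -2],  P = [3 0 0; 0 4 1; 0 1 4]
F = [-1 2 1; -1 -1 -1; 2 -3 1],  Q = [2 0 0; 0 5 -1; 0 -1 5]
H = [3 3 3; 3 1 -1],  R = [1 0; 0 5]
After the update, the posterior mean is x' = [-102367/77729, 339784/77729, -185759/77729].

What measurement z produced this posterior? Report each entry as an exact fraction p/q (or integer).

z = [2, 3]

x̄ = F·x = [-5, 5, 2]
P̄ = F·P·Fᵀ + Q = [29 -12 -27; -12 18 3; -27 3 51]
S = H·P̄·Hᵀ + R = [235 -144; -144 419]
K = P̄·Hᵀ·S⁻¹ = [2118/77729 19650/77729; 8289/77729 -1047/77729; 15363/77729 -18651/77729]
x' − x̄ = [286278/77729, -48861/77729, -341217/77729] = K·y
y = (KᵀK)⁻¹·Kᵀ·(x' − x̄) = [-4, 15]
z = y + H·x̄ = [-4, 15] + [6, -12] = [2, 3]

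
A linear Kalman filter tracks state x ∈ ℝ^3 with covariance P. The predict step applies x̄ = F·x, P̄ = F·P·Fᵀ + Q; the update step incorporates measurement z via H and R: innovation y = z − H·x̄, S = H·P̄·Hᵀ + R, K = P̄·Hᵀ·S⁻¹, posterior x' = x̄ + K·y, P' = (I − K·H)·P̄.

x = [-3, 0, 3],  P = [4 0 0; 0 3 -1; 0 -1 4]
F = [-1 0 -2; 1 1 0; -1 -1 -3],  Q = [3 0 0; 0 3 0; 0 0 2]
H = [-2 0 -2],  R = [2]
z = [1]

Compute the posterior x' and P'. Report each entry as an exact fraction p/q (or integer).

x' = [146/229, -789/229, -269/229]
P' = [465/229 130/229 -416/229; 130/229 2218/229 -136/229; -416/229 -136/229 481/229]

x̄ = F·x = [-3, -3, -6]
P̄ = F·P·Fᵀ + Q = [23 -2 26; -2 10 -4; 26 -4 39]
y = z − H·x̄ = [-17]
S = H·P̄·Hᵀ + R = [458]
K = P̄·Hᵀ·S⁻¹ = [-49/229; 6/229; -65/229]
x' = x̄ + K·y = [146/229, -789/229, -269/229]
P' = (I − K·H)·P̄ = [465/229 130/229 -416/229; 130/229 2218/229 -136/229; -416/229 -136/229 481/229]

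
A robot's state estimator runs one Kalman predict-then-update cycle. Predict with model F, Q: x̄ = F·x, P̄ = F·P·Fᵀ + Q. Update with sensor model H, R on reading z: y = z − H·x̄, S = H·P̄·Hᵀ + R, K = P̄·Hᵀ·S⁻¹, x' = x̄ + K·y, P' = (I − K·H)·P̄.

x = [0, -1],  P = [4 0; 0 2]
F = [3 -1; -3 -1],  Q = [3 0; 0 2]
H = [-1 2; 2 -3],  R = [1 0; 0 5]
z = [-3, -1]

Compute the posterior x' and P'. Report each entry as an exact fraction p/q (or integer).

x' = [-261/1553, -1523/1553]
P' = [14241/3106 3787/1553; 3787/1553 2278/1553]

x̄ = F·x = [1, 1]
P̄ = F·P·Fᵀ + Q = [41 -34; -34 40]
y = z − H·x̄ = [-4, 0]
S = H·P̄·Hᵀ + R = [338 -560; -560 937]
K = P̄·Hᵀ·S⁻¹ = [907/3106 576/1553; 769/1553 148/1553]
x' = x̄ + K·y = [-261/1553, -1523/1553]
P' = (I − K·H)·P̄ = [14241/3106 3787/1553; 3787/1553 2278/1553]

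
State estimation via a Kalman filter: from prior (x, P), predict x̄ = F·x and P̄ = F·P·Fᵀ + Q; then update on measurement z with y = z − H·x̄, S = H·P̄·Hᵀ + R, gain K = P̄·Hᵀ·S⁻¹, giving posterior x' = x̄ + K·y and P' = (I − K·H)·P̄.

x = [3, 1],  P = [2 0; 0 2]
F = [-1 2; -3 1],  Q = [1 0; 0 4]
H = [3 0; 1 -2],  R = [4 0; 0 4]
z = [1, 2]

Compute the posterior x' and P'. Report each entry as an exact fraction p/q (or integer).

x' = [571/1646, -988/823]
P' = [350/823 184/823; 184/823 868/823]

x̄ = F·x = [-1, -8]
P̄ = F·P·Fᵀ + Q = [11 10; 10 24]
y = z − H·x̄ = [4, -13]
S = H·P̄·Hᵀ + R = [103 -27; -27 71]
K = P̄·Hᵀ·S⁻¹ = [525/1646 -9/1646; 138/823 -388/823]
x' = x̄ + K·y = [571/1646, -988/823]
P' = (I − K·H)·P̄ = [350/823 184/823; 184/823 868/823]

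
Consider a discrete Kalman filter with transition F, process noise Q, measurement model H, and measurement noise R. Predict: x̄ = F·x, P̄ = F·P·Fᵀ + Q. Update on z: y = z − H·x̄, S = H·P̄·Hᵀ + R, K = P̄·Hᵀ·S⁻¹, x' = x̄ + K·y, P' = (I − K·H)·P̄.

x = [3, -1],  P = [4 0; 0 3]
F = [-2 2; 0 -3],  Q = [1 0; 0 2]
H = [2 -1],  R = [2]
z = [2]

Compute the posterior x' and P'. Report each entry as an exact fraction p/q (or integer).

x' = [-52/73, -236/73]
P' = [575/219 998/219; 998/219 2126/219]

x̄ = F·x = [-8, 3]
P̄ = F·P·Fᵀ + Q = [29 -18; -18 29]
y = z − H·x̄ = [21]
S = H·P̄·Hᵀ + R = [219]
K = P̄·Hᵀ·S⁻¹ = [76/219; -65/219]
x' = x̄ + K·y = [-52/73, -236/73]
P' = (I − K·H)·P̄ = [575/219 998/219; 998/219 2126/219]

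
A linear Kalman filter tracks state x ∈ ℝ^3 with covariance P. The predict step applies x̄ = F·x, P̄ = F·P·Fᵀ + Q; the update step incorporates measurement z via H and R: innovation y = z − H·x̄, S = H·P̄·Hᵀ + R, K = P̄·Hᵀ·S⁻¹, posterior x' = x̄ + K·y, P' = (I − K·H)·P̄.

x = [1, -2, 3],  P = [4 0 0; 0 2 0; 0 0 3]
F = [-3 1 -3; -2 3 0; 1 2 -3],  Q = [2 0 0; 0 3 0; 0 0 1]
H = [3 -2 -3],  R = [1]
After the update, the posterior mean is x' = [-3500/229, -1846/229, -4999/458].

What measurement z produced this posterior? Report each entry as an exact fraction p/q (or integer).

z = [3]

x̄ = F·x = [-14, -8, -12]
P̄ = F·P·Fᵀ + Q = [67 30 19; 30 37 4; 19 4 40]
S = H·P̄·Hᵀ + R = [458]
K = P̄·Hᵀ·S⁻¹ = [42/229; 2/229; -71/458]
x' − x̄ = [-294/229, -14/229, 497/458] = K·y
y = (KᵀK)⁻¹·Kᵀ·(x' − x̄) = [-7]
z = y + H·x̄ = [-7] + [10] = [3]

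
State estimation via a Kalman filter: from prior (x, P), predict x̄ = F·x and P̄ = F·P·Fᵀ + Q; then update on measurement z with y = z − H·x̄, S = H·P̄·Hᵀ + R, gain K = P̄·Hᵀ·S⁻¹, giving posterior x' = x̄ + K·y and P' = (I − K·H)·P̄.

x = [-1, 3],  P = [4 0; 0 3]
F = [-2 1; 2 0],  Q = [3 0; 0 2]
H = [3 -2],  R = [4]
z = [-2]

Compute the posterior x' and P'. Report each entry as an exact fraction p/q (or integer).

x' = [136/233, 416/233]
P' = [324/233 388/233; 388/233 666/233]

x̄ = F·x = [5, -2]
P̄ = F·P·Fᵀ + Q = [22 -16; -16 18]
y = z − H·x̄ = [-21]
S = H·P̄·Hᵀ + R = [466]
K = P̄·Hᵀ·S⁻¹ = [49/233; -42/233]
x' = x̄ + K·y = [136/233, 416/233]
P' = (I − K·H)·P̄ = [324/233 388/233; 388/233 666/233]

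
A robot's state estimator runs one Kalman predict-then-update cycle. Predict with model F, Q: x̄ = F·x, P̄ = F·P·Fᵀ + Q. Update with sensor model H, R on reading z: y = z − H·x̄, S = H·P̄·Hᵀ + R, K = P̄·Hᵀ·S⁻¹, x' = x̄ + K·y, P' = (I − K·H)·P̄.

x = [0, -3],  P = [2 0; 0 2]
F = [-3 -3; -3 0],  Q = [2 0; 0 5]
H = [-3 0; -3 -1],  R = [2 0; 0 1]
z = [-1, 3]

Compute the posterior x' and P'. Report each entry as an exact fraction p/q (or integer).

x̄ = F·x = [9, 0]
P̄ = F·P·Fᵀ + Q = [38 18; 18 23]
y = z − H·x̄ = [26, 30]
S = H·P̄·Hᵀ + R = [344 396; 396 474]
K = P̄·Hᵀ·S⁻¹ = [-147/520 -11/260; 51/65 -319/390]
x' = x̄ + K·y = [99/260, -269/65]
P' = (I − K·H)·P̄ = [49/260 -34/65; -34/65 931/390]

x' = [99/260, -269/65]
P' = [49/260 -34/65; -34/65 931/390]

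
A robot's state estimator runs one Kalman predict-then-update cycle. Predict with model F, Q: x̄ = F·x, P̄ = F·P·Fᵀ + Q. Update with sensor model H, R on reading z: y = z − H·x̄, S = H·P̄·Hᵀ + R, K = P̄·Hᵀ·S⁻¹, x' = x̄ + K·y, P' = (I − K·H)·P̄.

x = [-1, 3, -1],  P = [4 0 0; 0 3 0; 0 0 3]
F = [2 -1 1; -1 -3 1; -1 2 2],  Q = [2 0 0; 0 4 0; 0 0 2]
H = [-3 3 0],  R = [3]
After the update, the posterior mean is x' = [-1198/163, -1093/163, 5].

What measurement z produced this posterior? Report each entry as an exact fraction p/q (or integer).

z = [2]

x̄ = F·x = [-6, -9, 5]
P̄ = F·P·Fᵀ + Q = [24 4 -8; 4 38 -8; -8 -8 30]
S = H·P̄·Hᵀ + R = [489]
K = P̄·Hᵀ·S⁻¹ = [-20/163; 34/163; 0]
x' − x̄ = [-220/163, 374/163, 0] = K·y
y = (KᵀK)⁻¹·Kᵀ·(x' − x̄) = [11]
z = y + H·x̄ = [11] + [-9] = [2]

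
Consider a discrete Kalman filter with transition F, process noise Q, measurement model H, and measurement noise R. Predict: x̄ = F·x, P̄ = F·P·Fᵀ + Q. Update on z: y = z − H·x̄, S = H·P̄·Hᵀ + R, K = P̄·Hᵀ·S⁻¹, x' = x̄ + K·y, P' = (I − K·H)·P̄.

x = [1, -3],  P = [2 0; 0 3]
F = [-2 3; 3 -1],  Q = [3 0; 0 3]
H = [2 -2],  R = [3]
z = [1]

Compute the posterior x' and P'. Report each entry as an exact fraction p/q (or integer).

x̄ = F·x = [-11, 6]
P̄ = F·P·Fᵀ + Q = [38 -21; -21 24]
y = z − H·x̄ = [35]
S = H·P̄·Hᵀ + R = [419]
K = P̄·Hᵀ·S⁻¹ = [118/419; -90/419]
x' = x̄ + K·y = [-479/419, -636/419]
P' = (I − K·H)·P̄ = [1998/419 1821/419; 1821/419 1956/419]

x' = [-479/419, -636/419]
P' = [1998/419 1821/419; 1821/419 1956/419]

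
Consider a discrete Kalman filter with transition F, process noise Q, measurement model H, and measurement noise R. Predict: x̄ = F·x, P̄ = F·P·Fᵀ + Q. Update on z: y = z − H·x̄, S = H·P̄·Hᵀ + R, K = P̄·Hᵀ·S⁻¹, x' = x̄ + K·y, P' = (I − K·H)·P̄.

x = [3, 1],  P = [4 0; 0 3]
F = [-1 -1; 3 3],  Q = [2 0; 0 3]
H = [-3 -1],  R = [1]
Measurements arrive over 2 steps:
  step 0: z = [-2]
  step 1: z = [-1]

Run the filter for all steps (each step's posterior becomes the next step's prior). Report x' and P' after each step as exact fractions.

step 0: x' = [-38/11, 135/11], P' = [81/11 -240/11; -240/11 1443/22]
step 1: x' = [-94/11, 585/22], P' = [653/22 -1953/22; -1953/22 2931/11]

step 0: x̄ = F·x = [-4, 12]
step 0: P̄ = F·P·Fᵀ + Q = [9 -21; -21 66]
step 0: y = z − H·x̄ = [-2]
step 0: S = H·P̄·Hᵀ + R = [22]
step 0: K = P̄·Hᵀ·S⁻¹ = [-3/11; -3/22]
step 0: x' = x̄ + K·y = [-38/11, 135/11]
step 0: P' = (I − K·H)·P̄ = [81/11 -240/11; -240/11 1443/22]
step 1: x̄ = F·x = [-97/11, 291/11]
step 1: P̄ = F·P·Fᵀ + Q = [689/22 -1935/22; -1935/22 5871/22]
step 1: y = z − H·x̄ = [-1]
step 1: S = H·P̄·Hᵀ + R = [22]
step 1: K = P̄·Hᵀ·S⁻¹ = [-3/11; -3/22]
step 1: x' = x̄ + K·y = [-94/11, 585/22]
step 1: P' = (I − K·H)·P̄ = [653/22 -1953/22; -1953/22 2931/11]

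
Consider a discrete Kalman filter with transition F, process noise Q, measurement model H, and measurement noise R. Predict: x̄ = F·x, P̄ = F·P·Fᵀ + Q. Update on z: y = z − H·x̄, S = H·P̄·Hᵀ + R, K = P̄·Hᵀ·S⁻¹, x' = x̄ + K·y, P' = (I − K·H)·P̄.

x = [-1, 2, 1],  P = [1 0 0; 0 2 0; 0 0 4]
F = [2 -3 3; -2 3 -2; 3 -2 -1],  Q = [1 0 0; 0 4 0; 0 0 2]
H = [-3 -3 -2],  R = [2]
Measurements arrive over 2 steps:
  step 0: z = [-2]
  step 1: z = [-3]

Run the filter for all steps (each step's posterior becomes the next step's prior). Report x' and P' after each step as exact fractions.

step 0: x̄ = F·x = [-5, 6, -8]
step 0: P̄ = F·P·Fᵀ + Q = [59 -46 6; -46 42 -10; 6 -10 23]
step 0: y = z − H·x̄ = [-15]
step 0: S = H·P̄·Hᵀ + R = [127]
step 0: K = P̄·Hᵀ·S⁻¹ = [-51/127; 32/127; -34/127]
step 0: x' = x̄ + K·y = [130/127, 282/127, -506/127]
step 0: P' = (I − K·H)·P̄ = [4892/127 -4210/127 -972/127; -4210/127 4310/127 -182/127; -972/127 -182/127 1765/127]
step 1: x̄ = F·x = [-2104/127, 1598/127, 332/127]
step 1: P̄ = F·P·Fᵀ + Q = [116502/127 -112478/127 98389/127; -112478/127 110854/127 -102706/127; 98389/127 -102706/127 118911/127]
step 1: y = z − H·x̄ = [-1235/127]
step 1: S = H·P̄·Hᵀ + R = [445694/127]
step 1: K = P̄·Hᵀ·S⁻¹ = [-104425/222847; 105142/222847; -9777/19378]
step 1: x' = x̄ + K·y = [-2676419/222847, 1781568/222847, 145733/19378]
step 1: P' = (I − K·H)·P̄ = [32700472/222847 -24460458/222847 -532852/9689; -24460458/222847 20423630/222847 258700/9689; -532852/9689 258700/9689 832233/19378]

step 0: x' = [130/127, 282/127, -506/127], P' = [4892/127 -4210/127 -972/127; -4210/127 4310/127 -182/127; -972/127 -182/127 1765/127]
step 1: x' = [-2676419/222847, 1781568/222847, 145733/19378], P' = [32700472/222847 -24460458/222847 -532852/9689; -24460458/222847 20423630/222847 258700/9689; -532852/9689 258700/9689 832233/19378]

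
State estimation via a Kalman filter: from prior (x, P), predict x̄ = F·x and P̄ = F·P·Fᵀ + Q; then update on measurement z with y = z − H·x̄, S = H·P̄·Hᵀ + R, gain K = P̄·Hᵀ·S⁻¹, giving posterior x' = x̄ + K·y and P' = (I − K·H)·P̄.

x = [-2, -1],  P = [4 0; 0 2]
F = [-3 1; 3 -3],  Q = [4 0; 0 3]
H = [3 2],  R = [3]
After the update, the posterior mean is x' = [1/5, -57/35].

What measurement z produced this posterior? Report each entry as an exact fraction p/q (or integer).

z = [-3]

x̄ = F·x = [5, -3]
P̄ = F·P·Fᵀ + Q = [42 -42; -42 57]
S = H·P̄·Hᵀ + R = [105]
K = P̄·Hᵀ·S⁻¹ = [2/5; -4/35]
x' − x̄ = [-24/5, 48/35] = K·y
y = (KᵀK)⁻¹·Kᵀ·(x' − x̄) = [-12]
z = y + H·x̄ = [-12] + [9] = [-3]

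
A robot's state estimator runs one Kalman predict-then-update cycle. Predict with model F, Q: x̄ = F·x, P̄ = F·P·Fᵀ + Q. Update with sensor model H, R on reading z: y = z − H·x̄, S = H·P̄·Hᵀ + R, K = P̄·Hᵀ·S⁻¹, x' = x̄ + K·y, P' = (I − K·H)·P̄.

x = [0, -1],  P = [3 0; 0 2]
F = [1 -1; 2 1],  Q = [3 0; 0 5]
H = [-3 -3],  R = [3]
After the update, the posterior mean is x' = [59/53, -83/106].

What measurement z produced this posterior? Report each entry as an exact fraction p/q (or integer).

x̄ = F·x = [1, -1]
P̄ = F·P·Fᵀ + Q = [8 4; 4 19]
S = H·P̄·Hᵀ + R = [318]
K = P̄·Hᵀ·S⁻¹ = [-6/53; -23/106]
x' − x̄ = [6/53, 23/106] = K·y
y = (KᵀK)⁻¹·Kᵀ·(x' − x̄) = [-1]
z = y + H·x̄ = [-1] + [0] = [-1]

z = [-1]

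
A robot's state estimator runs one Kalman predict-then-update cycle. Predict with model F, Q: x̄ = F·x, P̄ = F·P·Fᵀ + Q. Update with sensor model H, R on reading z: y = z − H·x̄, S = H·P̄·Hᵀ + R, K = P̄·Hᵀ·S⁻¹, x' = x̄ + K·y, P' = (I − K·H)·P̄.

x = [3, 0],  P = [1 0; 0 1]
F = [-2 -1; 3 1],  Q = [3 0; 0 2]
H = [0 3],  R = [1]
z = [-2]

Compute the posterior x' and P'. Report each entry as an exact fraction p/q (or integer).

x' = [-45/109, -63/109]
P' = [431/109 -7/109; -7/109 12/109]

x̄ = F·x = [-6, 9]
P̄ = F·P·Fᵀ + Q = [8 -7; -7 12]
y = z − H·x̄ = [-29]
S = H·P̄·Hᵀ + R = [109]
K = P̄·Hᵀ·S⁻¹ = [-21/109; 36/109]
x' = x̄ + K·y = [-45/109, -63/109]
P' = (I − K·H)·P̄ = [431/109 -7/109; -7/109 12/109]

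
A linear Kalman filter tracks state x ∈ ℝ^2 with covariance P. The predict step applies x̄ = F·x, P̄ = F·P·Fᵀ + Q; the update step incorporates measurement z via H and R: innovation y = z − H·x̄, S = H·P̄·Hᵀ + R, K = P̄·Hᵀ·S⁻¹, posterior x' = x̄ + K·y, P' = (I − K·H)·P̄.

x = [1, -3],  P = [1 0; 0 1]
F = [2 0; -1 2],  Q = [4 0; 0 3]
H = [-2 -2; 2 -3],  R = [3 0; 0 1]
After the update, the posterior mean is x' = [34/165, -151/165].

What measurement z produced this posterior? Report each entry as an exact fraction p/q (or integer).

x̄ = F·x = [2, -7]
P̄ = F·P·Fᵀ + Q = [8 -2; -2 8]
S = H·P̄·Hᵀ + R = [51 12; 12 129]
K = P̄·Hᵀ·S⁻¹ = [-604/2145 422/2145; -404/2145 -428/2145]
x' − x̄ = [-296/165, 1004/165] = K·y
y = (KᵀK)⁻¹·Kᵀ·(x' − x̄) = [-9, -22]
z = y + H·x̄ = [-9, -22] + [10, 25] = [1, 3]

z = [1, 3]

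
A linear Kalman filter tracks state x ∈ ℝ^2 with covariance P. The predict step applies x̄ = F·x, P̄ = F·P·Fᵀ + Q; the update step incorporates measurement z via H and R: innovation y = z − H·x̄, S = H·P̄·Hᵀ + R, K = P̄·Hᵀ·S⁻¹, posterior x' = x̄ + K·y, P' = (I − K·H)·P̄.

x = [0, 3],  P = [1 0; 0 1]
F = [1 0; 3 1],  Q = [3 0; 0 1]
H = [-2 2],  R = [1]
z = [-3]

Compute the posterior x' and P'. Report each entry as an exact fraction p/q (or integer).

x' = [18/37, -33/37]
P' = [144/37 143/37; 143/37 151/37]

x̄ = F·x = [0, 3]
P̄ = F·P·Fᵀ + Q = [4 3; 3 11]
y = z − H·x̄ = [-9]
S = H·P̄·Hᵀ + R = [37]
K = P̄·Hᵀ·S⁻¹ = [-2/37; 16/37]
x' = x̄ + K·y = [18/37, -33/37]
P' = (I − K·H)·P̄ = [144/37 143/37; 143/37 151/37]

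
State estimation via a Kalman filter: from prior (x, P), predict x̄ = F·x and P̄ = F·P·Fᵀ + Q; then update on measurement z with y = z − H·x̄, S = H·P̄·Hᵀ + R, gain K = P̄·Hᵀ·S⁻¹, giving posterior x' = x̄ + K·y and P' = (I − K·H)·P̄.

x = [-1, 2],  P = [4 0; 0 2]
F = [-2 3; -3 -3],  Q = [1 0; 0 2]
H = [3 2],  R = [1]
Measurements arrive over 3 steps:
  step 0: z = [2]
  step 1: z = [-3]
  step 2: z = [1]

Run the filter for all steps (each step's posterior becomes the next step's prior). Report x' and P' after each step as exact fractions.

step 0: x' = [84/17, -979/153], P' = [859/68 -641/34; -641/34 4343/153]
step 1: x' = [31533/58649, -407744/175947], P' = [131712/58649 -372127/117298; -372127/117298 552993/117298]
step 2: x' = [-1854011/725399, 28216645/6528591], P' = [1548587/725399 -2185101/725399; -2185101/725399 643903087/143629002]

step 0: x̄ = F·x = [8, -3]
step 0: P̄ = F·P·Fᵀ + Q = [35 6; 6 56]
step 0: y = z − H·x̄ = [-16]
step 0: S = H·P̄·Hᵀ + R = [612]
step 0: K = P̄·Hᵀ·S⁻¹ = [13/68; 65/306]
step 0: x' = x̄ + K·y = [84/17, -979/153]
step 0: P' = (I − K·H)·P̄ = [859/68 -641/34; -641/34 4343/153]
step 1: x̄ = F·x = [-1483/51, 223/51]
step 1: P̄ = F·P·Fᵀ + Q = [9065/17 -2093/17; -2093/17 2163/68]
step 1: y = z − H·x̄ = [3850/51]
step 1: S = H·P̄·Hᵀ + R = [58649/17]
step 1: K = P̄·Hᵀ·S⁻¹ = [23009/58649; -10395/117298]
step 1: x' = x̄ + K·y = [31533/58649, -407744/175947]
step 1: P' = (I − K·H)·P̄ = [131712/58649 -372127/117298; -372127/117298 552993/117298]
step 2: x̄ = F·x = [-470810/58649, 313145/58649]
step 2: P̄ = F·P·Fᵀ + Q = [10613455/117298 -1140006/58649; -1140006/58649 884063/117298]
step 2: y = z − H·x̄ = [844789/58649]
step 2: S = H·P̄·Hᵀ + R = [71814501/117298]
step 2: K = P̄·Hᵀ·S⁻¹ = [275559/725399; -5071910/71814501]
step 2: x' = x̄ + K·y = [-1854011/725399, 28216645/6528591]
step 2: P' = (I − K·H)·P̄ = [1548587/725399 -2185101/725399; -2185101/725399 643903087/143629002]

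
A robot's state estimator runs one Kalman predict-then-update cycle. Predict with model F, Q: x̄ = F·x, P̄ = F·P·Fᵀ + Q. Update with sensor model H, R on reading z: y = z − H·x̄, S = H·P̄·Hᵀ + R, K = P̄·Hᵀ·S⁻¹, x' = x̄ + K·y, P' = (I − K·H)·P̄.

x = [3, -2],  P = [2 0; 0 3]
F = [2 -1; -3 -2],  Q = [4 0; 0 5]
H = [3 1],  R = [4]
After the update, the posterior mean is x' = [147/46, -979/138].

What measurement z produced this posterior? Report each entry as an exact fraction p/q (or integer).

z = [2]

x̄ = F·x = [8, -5]
P̄ = F·P·Fᵀ + Q = [15 -6; -6 35]
S = H·P̄·Hᵀ + R = [138]
K = P̄·Hᵀ·S⁻¹ = [13/46; 17/138]
x' − x̄ = [-221/46, -289/138] = K·y
y = (KᵀK)⁻¹·Kᵀ·(x' − x̄) = [-17]
z = y + H·x̄ = [-17] + [19] = [2]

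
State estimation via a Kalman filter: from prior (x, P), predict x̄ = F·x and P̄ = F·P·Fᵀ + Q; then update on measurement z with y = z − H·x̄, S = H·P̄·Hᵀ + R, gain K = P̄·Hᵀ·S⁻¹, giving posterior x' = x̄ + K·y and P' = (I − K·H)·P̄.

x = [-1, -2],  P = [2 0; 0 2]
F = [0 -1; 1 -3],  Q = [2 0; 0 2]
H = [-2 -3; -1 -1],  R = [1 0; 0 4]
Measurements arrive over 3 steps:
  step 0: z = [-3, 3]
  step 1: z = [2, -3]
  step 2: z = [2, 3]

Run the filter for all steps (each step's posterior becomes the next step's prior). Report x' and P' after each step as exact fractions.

step 0: x' = [-8/619, 563/619], P' = [970/619 -638/619; -638/619 486/619]
step 1: x' = [52481/271825, -191352/271825], P' = [408524/271825 -269508/271825; -269508/271825 206936/271825]
step 2: x' = [-22716007/57913730, -26178293/57913730], P' = [86969429/57913730 -57365659/57913730; -57365659/57913730 44045709/57913730]

step 0: x̄ = F·x = [2, 5]
step 0: P̄ = F·P·Fᵀ + Q = [4 6; 6 22]
step 0: y = z − H·x̄ = [16, 10]
step 0: S = H·P̄·Hᵀ + R = [287 104; 104 42]
step 0: K = P̄·Hᵀ·S⁻¹ = [-26/619 -83/619; -182/619 38/619]
step 0: x' = x̄ + K·y = [-8/619, 563/619]
step 0: P' = (I − K·H)·P̄ = [970/619 -638/619; -638/619 486/619]
step 1: x̄ = F·x = [-563/619, -1697/619]
step 1: P̄ = F·P·Fᵀ + Q = [1724/619 2096/619; 2096/619 10410/619]
step 1: y = z − H·x̄ = [-4979/619, -4117/619]
step 1: S = H·P̄·Hᵀ + R = [126357/619 45158/619; 45158/619 18802/619]
step 1: K = P̄·Hᵀ·S⁻¹ = [-8524/271825 -34754/271825; -81792/271825 15643/271825]
step 1: x' = x̄ + K·y = [52481/271825, -191352/271825]
step 1: P' = (I − K·H)·P̄ = [408524/271825 -269508/271825; -269508/271825 206936/271825]
step 2: x̄ = F·x = [191352/271825, 626537/271825]
step 2: P̄ = F·P·Fᵀ + Q = [750586/271825 890316/271825; 890316/271825 4431646/271825]
step 2: y = z − H·x̄ = [561193/54365, 1633364/271825]
step 2: S = H·P̄·Hᵀ + R = [2153711/10873 3849538/54365; 3849538/54365 8050164/271825]
step 2: K = P̄·Hᵀ·S⁻¹ = [-1841881/57913730 -422911/3309356; -17405809/57913730 190285/3309356]
step 2: x' = x̄ + K·y = [-22716007/57913730, -26178293/57913730]
step 2: P' = (I − K·H)·P̄ = [86969429/57913730 -57365659/57913730; -57365659/57913730 44045709/57913730]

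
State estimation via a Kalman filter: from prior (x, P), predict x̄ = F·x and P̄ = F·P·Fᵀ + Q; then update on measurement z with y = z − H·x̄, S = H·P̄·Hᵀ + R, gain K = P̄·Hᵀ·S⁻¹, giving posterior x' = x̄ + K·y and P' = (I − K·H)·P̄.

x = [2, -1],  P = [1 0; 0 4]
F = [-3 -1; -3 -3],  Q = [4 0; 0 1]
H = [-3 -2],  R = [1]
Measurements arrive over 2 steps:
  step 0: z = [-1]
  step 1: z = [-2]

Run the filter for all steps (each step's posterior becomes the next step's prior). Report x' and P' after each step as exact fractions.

step 0: x̄ = F·x = [-5, -3]
step 0: P̄ = F·P·Fᵀ + Q = [17 21; 21 46]
step 0: y = z − H·x̄ = [-22]
step 0: S = H·P̄·Hᵀ + R = [590]
step 0: K = P̄·Hᵀ·S⁻¹ = [-93/590; -31/118]
step 0: x' = x̄ + K·y = [-452/295, 164/59]
step 0: P' = (I − K·H)·P̄ = [1381/590 -405/118; -405/118 623/118]
step 1: x̄ = F·x = [536/295, -1104/295]
step 1: P̄ = F·P·Fᵀ + Q = [2877/295 -1263/295; -1263/295 2302/295]
step 1: y = z − H·x̄ = [-238/59]
step 1: S = H·P̄·Hᵀ + R = [4048/59]
step 1: K = P̄·Hᵀ·S⁻¹ = [-111/368; -163/4048]
step 1: x' = x̄ + K·y = [2791/920, -36229/10120]
step 1: P' = (I − K·H)·P̄ = [6459/1840 -9411/1840; -9411/1840 155689/20240]

step 0: x' = [-452/295, 164/59], P' = [1381/590 -405/118; -405/118 623/118]
step 1: x' = [2791/920, -36229/10120], P' = [6459/1840 -9411/1840; -9411/1840 155689/20240]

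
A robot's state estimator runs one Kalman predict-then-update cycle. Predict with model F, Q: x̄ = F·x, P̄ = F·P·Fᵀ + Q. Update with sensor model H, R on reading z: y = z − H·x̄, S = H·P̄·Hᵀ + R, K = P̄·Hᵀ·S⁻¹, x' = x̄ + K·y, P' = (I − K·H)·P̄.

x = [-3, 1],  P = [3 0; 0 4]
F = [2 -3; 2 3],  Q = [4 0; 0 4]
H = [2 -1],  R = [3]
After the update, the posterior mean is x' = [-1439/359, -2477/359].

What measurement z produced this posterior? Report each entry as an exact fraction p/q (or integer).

x̄ = F·x = [-9, -3]
P̄ = F·P·Fᵀ + Q = [52 -24; -24 52]
S = H·P̄·Hᵀ + R = [359]
K = P̄·Hᵀ·S⁻¹ = [128/359; -100/359]
x' − x̄ = [1792/359, -1400/359] = K·y
y = (KᵀK)⁻¹·Kᵀ·(x' − x̄) = [14]
z = y + H·x̄ = [14] + [-15] = [-1]

z = [-1]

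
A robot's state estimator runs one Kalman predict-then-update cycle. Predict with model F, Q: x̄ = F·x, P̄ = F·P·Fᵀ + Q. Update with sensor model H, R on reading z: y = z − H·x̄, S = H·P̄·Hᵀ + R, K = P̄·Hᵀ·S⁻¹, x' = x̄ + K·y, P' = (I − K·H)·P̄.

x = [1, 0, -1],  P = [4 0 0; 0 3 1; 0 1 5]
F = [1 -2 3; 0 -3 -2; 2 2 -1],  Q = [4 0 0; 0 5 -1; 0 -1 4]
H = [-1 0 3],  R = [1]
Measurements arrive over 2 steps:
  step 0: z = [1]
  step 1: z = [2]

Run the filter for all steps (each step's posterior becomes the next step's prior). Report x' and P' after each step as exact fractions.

step 0: x' = [26/417, 964/417, 151/417], P' = [14705/417 -8207/417 4873/417; -8207/417 26519/417 -2740/417; 4873/417 -2740/417 1661/417]
step 1: x' = [182931/242639, -1559554/727917, 669226/727917], P' = [64450050/242639 11116581/242639 21459977/242639; 11116581/242639 13232920/727917 11025101/727917; 21459977/242639 11025101/727917 43034921/1455834]

step 0: x̄ = F·x = [-2, 2, 3]
step 0: P̄ = F·P·Fᵀ + Q = [53 -17 -11; -17 64 -10; -11 -10 33]
step 0: y = z − H·x̄ = [-10]
step 0: S = H·P̄·Hᵀ + R = [417]
step 0: K = P̄·Hᵀ·S⁻¹ = [-86/417; -13/417; 110/417]
step 0: x' = x̄ + K·y = [26/417, 964/417, 151/417]
step 0: P' = (I − K·H)·P̄ = [14705/417 -8207/417 4873/417; -8207/417 26519/417 -2740/417; 4873/417 -2740/417 1661/417]
step 1: x̄ = F·x = [-483/139, -3194/417, 1829/417]
step 1: P̄ = F·P·Fᵀ + Q = [77448/139 59241/139 -20930/139; 59241/139 214520/417 -123719/417; -20930/139 -123719/417 94037/417]
step 1: y = z − H·x̄ = [-2034/139]
step 1: S = H·P̄·Hᵀ + R = [485278/139]
step 1: K = P̄·Hᵀ·S⁻¹ = [-70119/242639; -91480/242639; 114967/485278]
step 1: x' = x̄ + K·y = [182931/242639, -1559554/727917, 669226/727917]
step 1: P' = (I − K·H)·P̄ = [64450050/242639 11116581/242639 21459977/242639; 11116581/242639 13232920/727917 11025101/727917; 21459977/242639 11025101/727917 43034921/1455834]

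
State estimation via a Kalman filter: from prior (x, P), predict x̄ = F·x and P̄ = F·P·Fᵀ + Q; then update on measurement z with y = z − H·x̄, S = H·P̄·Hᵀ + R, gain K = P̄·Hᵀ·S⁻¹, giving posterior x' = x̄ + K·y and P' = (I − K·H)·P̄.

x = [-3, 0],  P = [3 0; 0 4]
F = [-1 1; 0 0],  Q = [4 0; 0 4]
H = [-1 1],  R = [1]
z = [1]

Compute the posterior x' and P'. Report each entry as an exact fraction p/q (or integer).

x̄ = F·x = [3, 0]
P̄ = F·P·Fᵀ + Q = [11 0; 0 4]
y = z − H·x̄ = [4]
S = H·P̄·Hᵀ + R = [16]
K = P̄·Hᵀ·S⁻¹ = [-11/16; 1/4]
x' = x̄ + K·y = [1/4, 1]
P' = (I − K·H)·P̄ = [55/16 11/4; 11/4 3]

x' = [1/4, 1]
P' = [55/16 11/4; 11/4 3]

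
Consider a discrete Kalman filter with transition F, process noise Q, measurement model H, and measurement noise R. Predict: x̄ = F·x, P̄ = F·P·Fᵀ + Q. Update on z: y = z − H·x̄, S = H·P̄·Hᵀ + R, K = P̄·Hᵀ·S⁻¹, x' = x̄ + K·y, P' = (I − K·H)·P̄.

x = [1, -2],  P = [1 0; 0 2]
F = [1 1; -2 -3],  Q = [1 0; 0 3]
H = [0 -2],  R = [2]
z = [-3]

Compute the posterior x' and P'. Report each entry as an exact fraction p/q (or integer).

x' = [-11/51, 79/51]
P' = [76/51 -8/51; -8/51 25/51]

x̄ = F·x = [-1, 4]
P̄ = F·P·Fᵀ + Q = [4 -8; -8 25]
y = z − H·x̄ = [5]
S = H·P̄·Hᵀ + R = [102]
K = P̄·Hᵀ·S⁻¹ = [8/51; -25/51]
x' = x̄ + K·y = [-11/51, 79/51]
P' = (I − K·H)·P̄ = [76/51 -8/51; -8/51 25/51]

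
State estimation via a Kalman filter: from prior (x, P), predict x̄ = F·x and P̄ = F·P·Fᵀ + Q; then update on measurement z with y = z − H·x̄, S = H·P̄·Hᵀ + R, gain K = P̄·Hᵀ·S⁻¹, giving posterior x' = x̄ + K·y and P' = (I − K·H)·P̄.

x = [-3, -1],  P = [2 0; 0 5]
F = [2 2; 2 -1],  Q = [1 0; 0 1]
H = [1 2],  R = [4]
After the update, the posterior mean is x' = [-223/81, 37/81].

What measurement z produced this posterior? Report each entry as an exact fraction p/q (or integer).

x̄ = F·x = [-8, -5]
P̄ = F·P·Fᵀ + Q = [29 -2; -2 14]
S = H·P̄·Hᵀ + R = [81]
K = P̄·Hᵀ·S⁻¹ = [25/81; 26/81]
x' − x̄ = [425/81, 442/81] = K·y
y = (KᵀK)⁻¹·Kᵀ·(x' − x̄) = [17]
z = y + H·x̄ = [17] + [-18] = [-1]

z = [-1]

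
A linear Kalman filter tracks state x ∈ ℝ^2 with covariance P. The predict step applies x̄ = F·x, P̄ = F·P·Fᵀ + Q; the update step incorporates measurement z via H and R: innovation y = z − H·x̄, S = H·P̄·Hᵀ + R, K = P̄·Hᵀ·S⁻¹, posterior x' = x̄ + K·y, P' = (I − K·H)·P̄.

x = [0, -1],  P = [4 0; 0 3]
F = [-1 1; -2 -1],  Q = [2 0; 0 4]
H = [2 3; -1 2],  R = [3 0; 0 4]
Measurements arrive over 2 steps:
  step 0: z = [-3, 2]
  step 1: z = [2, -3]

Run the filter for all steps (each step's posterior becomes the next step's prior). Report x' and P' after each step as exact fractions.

step 0: x' = [-258/155, 1354/10385], P' = [132/155 -48/155; -48/155 3734/10385]
step 1: x' = [1191743/804221, -461033/1608442], P' = [2894556/4021105 -989196/4021105; -989196/4021105 1301881/4021105]

step 0: x̄ = F·x = [-1, 1]
step 0: P̄ = F·P·Fᵀ + Q = [9 5; 5 23]
step 0: y = z − H·x̄ = [-4, -1]
step 0: S = H·P̄·Hᵀ + R = [306 125; 125 85]
step 0: K = P̄·Hᵀ·S⁻¹ = [8/31 -57/155; 318/2077 2671/10385]
step 0: x' = x̄ + K·y = [-258/155, 1354/10385]
step 0: P' = (I − K·H)·P̄ = [132/155 -48/155; -48/155 3734/10385]
step 1: x̄ = F·x = [3728/2077, 33218/10385]
step 1: P̄ = F·P·Fᵀ + Q = [7956/2077 3434/2077; 3434/2077 67786/10385]
step 1: y = z − H·x̄ = [-116164/10385, -78951/10385]
step 1: S = H·P̄·Hᵀ + R = [1006389/10385 344326/10385; 344326/10385 283784/10385]
step 1: K = P̄·Hᵀ·S⁻¹ = [940508/4021105 -1218237/4021105; 642417/4021105 1796479/8042210]
step 1: x' = x̄ + K·y = [1191743/804221, -461033/1608442]
step 1: P' = (I − K·H)·P̄ = [2894556/4021105 -989196/4021105; -989196/4021105 1301881/4021105]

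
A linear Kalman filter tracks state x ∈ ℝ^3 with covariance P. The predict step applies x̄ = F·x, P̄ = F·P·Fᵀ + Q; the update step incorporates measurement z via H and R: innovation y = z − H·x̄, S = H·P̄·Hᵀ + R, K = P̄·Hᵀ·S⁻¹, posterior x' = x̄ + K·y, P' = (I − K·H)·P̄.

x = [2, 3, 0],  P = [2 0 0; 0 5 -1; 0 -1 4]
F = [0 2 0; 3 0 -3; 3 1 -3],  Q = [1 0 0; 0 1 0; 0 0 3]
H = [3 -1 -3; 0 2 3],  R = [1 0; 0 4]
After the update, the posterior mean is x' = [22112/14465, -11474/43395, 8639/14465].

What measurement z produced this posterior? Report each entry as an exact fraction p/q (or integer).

z = [3, 1]

x̄ = F·x = [6, 6, 9]
P̄ = F·P·Fᵀ + Q = [21 6 16; 6 55 57; 16 57 68]
S = H·P̄·Hᵀ + R = [875 -1055; -1055 1520]
K = P̄·Hᵀ·S⁻¹ = [5132/14465 4133/14465; -3941/43395 5287/43395; 782/14465 3569/14465]
x' − x̄ = [-64678/14465, -271844/43395, -121546/14465] = K·y
y = (KᵀK)⁻¹·Kᵀ·(x' − x̄) = [18, -38]
z = y + H·x̄ = [18, -38] + [-15, 39] = [3, 1]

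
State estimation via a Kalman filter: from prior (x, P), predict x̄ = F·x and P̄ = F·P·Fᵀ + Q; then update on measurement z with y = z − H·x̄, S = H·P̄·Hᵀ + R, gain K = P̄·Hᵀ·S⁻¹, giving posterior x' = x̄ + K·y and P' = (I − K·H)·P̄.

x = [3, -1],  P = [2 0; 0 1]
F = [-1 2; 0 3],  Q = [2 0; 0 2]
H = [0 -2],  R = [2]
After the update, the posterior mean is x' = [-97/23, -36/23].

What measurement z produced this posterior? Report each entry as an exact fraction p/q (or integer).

z = [3]

x̄ = F·x = [-5, -3]
P̄ = F·P·Fᵀ + Q = [8 6; 6 11]
S = H·P̄·Hᵀ + R = [46]
K = P̄·Hᵀ·S⁻¹ = [-6/23; -11/23]
x' − x̄ = [18/23, 33/23] = K·y
y = (KᵀK)⁻¹·Kᵀ·(x' − x̄) = [-3]
z = y + H·x̄ = [-3] + [6] = [3]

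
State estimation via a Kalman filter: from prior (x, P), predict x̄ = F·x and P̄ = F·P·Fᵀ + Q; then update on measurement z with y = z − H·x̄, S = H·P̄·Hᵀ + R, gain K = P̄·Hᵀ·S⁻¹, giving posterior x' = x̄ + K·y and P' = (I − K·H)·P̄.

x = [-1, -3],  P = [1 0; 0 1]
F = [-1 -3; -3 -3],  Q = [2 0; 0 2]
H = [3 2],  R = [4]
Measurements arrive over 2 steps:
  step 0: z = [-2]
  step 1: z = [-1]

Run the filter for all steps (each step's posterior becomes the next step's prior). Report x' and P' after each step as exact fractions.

step 0: x̄ = F·x = [10, 12]
step 0: P̄ = F·P·Fᵀ + Q = [12 12; 12 20]
step 0: y = z − H·x̄ = [-56]
step 0: S = H·P̄·Hᵀ + R = [336]
step 0: K = P̄·Hᵀ·S⁻¹ = [5/28; 19/84]
step 0: x' = x̄ + K·y = [0, -2/3]
step 0: P' = (I − K·H)·P̄ = [9/7 -11/7; -11/7 59/21]
step 1: x̄ = F·x = [2, 2]
step 1: P̄ = F·P·Fᵀ + Q = [134/7 72/7; 72/7 74/7]
step 1: y = z − H·x̄ = [-11]
step 1: S = H·P̄·Hᵀ + R = [342]
step 1: K = P̄·Hᵀ·S⁻¹ = [13/57; 26/171]
step 1: x' = x̄ + K·y = [-29/57, 56/171]
step 1: P' = (I − K·H)·P̄ = [180/133 -628/399; -628/399 3190/1197]

step 0: x' = [0, -2/3], P' = [9/7 -11/7; -11/7 59/21]
step 1: x' = [-29/57, 56/171], P' = [180/133 -628/399; -628/399 3190/1197]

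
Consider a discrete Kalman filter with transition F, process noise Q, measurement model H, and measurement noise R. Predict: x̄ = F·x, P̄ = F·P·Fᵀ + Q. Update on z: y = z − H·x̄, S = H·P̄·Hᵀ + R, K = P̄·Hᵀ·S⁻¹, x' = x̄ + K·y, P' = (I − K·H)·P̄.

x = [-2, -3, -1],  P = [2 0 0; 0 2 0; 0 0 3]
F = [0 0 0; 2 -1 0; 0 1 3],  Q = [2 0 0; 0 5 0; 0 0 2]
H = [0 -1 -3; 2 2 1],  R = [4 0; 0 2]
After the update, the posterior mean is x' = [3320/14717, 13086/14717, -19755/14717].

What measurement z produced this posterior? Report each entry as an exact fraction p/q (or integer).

x̄ = F·x = [0, -1, -6]
P̄ = F·P·Fᵀ + Q = [2 0 0; 0 15 -2; 0 -2 31]
S = H·P̄·Hᵀ + R = [286 -109; -109 93]
K = P̄·Hᵀ·S⁻¹ = [436/14717 1144/14717; 2215/14717 7027/14717; -5520/14717 -2197/14717]
x' − x̄ = [3320/14717, 27803/14717, 68547/14717] = K·y
y = (KᵀK)⁻¹·Kᵀ·(x' − x̄) = [-16, 9]
z = y + H·x̄ = [-16, 9] + [19, -8] = [3, 1]

z = [3, 1]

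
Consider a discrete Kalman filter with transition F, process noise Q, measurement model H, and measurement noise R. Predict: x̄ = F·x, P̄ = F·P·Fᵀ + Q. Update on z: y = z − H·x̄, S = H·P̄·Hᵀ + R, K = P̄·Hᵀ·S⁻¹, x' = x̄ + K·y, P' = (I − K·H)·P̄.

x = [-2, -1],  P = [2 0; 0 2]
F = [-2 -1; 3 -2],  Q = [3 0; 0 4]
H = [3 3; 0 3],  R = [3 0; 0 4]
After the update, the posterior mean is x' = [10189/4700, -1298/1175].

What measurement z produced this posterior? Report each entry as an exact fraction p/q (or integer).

z = [3, -3]

x̄ = F·x = [5, -4]
P̄ = F·P·Fᵀ + Q = [13 -8; -8 30]
S = H·P̄·Hᵀ + R = [246 198; 198 274]
K = P̄·Hᵀ·S⁻¹ = [1477/4700 -1479/4700; 11/1175 378/1175]
x' − x̄ = [-13311/4700, 3402/1175] = K·y
y = (KᵀK)⁻¹·Kᵀ·(x' − x̄) = [0, 9]
z = y + H·x̄ = [0, 9] + [3, -12] = [3, -3]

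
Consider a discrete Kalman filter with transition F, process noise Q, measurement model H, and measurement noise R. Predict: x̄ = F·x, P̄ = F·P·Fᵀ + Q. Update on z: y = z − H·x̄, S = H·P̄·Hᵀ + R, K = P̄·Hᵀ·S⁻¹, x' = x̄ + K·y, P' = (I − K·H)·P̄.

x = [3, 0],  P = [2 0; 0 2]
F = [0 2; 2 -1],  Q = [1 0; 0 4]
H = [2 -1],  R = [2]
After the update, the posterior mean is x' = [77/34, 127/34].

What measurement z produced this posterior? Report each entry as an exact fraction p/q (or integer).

x̄ = F·x = [0, 6]
P̄ = F·P·Fᵀ + Q = [9 -4; -4 14]
S = H·P̄·Hᵀ + R = [68]
K = P̄·Hᵀ·S⁻¹ = [11/34; -11/34]
x' − x̄ = [77/34, -77/34] = K·y
y = (KᵀK)⁻¹·Kᵀ·(x' − x̄) = [7]
z = y + H·x̄ = [7] + [-6] = [1]

z = [1]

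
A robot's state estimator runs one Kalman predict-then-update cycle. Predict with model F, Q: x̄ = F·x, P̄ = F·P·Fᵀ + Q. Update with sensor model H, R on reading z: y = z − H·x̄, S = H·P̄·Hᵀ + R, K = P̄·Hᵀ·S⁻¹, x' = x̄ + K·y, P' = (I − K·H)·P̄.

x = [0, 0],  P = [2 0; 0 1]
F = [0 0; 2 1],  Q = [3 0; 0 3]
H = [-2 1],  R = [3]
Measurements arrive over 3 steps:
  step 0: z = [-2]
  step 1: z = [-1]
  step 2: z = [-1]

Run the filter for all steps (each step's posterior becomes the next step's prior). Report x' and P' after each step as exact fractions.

step 0: x' = [4/9, -8/9], P' = [5/3 8/3; 8/3 20/3]
step 1: x' = [1/7, -9/14], P' = [15/7 27/7; 27/7 135/14]
step 2: x' = [18/241, -196/241], P' = [555/241 1026/241; 1026/241 2565/241]

step 0: x̄ = F·x = [0, 0]
step 0: P̄ = F·P·Fᵀ + Q = [3 0; 0 12]
step 0: y = z − H·x̄ = [-2]
step 0: S = H·P̄·Hᵀ + R = [27]
step 0: K = P̄·Hᵀ·S⁻¹ = [-2/9; 4/9]
step 0: x' = x̄ + K·y = [4/9, -8/9]
step 0: P' = (I − K·H)·P̄ = [5/3 8/3; 8/3 20/3]
step 1: x̄ = F·x = [0, 0]
step 1: P̄ = F·P·Fᵀ + Q = [3 0; 0 27]
step 1: y = z − H·x̄ = [-1]
step 1: S = H·P̄·Hᵀ + R = [42]
step 1: K = P̄·Hᵀ·S⁻¹ = [-1/7; 9/14]
step 1: x' = x̄ + K·y = [1/7, -9/14]
step 1: P' = (I − K·H)·P̄ = [15/7 27/7; 27/7 135/14]
step 2: x̄ = F·x = [0, -5/14]
step 2: P̄ = F·P·Fᵀ + Q = [3 0; 0 513/14]
step 2: y = z − H·x̄ = [-9/14]
step 2: S = H·P̄·Hᵀ + R = [723/14]
step 2: K = P̄·Hᵀ·S⁻¹ = [-28/241; 171/241]
step 2: x' = x̄ + K·y = [18/241, -196/241]
step 2: P' = (I − K·H)·P̄ = [555/241 1026/241; 1026/241 2565/241]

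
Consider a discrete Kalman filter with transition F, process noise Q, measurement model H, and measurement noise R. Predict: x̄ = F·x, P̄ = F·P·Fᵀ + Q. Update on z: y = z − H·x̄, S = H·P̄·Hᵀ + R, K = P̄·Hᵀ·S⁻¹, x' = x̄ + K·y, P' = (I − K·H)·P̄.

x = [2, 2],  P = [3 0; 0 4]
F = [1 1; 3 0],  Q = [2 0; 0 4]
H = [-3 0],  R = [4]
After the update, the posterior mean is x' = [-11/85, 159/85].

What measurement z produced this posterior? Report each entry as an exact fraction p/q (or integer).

z = [1]

x̄ = F·x = [4, 6]
P̄ = F·P·Fᵀ + Q = [9 9; 9 31]
S = H·P̄·Hᵀ + R = [85]
K = P̄·Hᵀ·S⁻¹ = [-27/85; -27/85]
x' − x̄ = [-351/85, -351/85] = K·y
y = (KᵀK)⁻¹·Kᵀ·(x' − x̄) = [13]
z = y + H·x̄ = [13] + [-12] = [1]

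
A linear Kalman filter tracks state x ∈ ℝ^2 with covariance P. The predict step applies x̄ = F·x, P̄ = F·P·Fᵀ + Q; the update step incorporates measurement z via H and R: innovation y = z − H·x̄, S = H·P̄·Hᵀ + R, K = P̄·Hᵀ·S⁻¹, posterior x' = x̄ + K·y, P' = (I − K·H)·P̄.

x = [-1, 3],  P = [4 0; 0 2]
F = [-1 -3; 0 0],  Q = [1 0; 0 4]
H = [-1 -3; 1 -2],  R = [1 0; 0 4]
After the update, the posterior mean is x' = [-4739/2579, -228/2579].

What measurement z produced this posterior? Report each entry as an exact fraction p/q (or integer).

z = [2, -1]

x̄ = F·x = [-8, 0]
P̄ = F·P·Fᵀ + Q = [23 0; 0 4]
S = H·P̄·Hᵀ + R = [60 1; 1 43]
K = P̄·Hᵀ·S⁻¹ = [-1012/2579 1403/2579; -508/2579 -468/2579]
x' − x̄ = [15893/2579, -228/2579] = K·y
y = (KᵀK)⁻¹·Kᵀ·(x' − x̄) = [-6, 7]
z = y + H·x̄ = [-6, 7] + [8, -8] = [2, -1]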